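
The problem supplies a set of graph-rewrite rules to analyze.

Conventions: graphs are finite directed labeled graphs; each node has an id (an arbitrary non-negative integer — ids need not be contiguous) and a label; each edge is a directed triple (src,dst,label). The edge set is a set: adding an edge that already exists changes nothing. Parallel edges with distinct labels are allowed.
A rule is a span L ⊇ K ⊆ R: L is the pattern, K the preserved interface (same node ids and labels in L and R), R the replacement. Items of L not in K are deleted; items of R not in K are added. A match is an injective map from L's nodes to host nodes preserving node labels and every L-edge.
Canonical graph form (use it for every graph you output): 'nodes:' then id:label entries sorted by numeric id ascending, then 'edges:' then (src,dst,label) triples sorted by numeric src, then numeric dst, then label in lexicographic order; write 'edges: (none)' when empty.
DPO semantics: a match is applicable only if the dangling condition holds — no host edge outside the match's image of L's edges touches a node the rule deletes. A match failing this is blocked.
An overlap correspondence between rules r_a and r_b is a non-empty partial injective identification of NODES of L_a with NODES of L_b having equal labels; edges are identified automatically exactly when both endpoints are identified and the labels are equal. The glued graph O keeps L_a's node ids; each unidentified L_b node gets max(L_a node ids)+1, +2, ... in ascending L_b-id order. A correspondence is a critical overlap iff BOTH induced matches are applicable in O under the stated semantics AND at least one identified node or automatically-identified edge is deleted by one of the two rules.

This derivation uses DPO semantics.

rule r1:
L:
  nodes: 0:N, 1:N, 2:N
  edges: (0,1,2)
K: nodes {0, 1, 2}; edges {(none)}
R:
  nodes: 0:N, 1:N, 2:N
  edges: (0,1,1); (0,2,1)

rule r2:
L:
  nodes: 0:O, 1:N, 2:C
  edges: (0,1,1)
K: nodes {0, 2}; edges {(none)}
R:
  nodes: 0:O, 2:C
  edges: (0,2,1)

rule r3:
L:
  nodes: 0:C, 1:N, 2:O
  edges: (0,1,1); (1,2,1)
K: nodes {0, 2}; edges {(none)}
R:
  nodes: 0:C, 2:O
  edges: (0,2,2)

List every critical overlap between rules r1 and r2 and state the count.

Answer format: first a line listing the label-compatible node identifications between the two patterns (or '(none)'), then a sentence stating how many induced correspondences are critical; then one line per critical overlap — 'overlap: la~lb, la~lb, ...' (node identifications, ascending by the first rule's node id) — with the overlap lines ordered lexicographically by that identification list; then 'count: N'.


label-compatible node identifications between L(r1) and L(r2): 0~1, 1~1, 2~1
1 of the induced correspondences is a critical overlap of r1 and r2.
overlap: 2~1
count: 1


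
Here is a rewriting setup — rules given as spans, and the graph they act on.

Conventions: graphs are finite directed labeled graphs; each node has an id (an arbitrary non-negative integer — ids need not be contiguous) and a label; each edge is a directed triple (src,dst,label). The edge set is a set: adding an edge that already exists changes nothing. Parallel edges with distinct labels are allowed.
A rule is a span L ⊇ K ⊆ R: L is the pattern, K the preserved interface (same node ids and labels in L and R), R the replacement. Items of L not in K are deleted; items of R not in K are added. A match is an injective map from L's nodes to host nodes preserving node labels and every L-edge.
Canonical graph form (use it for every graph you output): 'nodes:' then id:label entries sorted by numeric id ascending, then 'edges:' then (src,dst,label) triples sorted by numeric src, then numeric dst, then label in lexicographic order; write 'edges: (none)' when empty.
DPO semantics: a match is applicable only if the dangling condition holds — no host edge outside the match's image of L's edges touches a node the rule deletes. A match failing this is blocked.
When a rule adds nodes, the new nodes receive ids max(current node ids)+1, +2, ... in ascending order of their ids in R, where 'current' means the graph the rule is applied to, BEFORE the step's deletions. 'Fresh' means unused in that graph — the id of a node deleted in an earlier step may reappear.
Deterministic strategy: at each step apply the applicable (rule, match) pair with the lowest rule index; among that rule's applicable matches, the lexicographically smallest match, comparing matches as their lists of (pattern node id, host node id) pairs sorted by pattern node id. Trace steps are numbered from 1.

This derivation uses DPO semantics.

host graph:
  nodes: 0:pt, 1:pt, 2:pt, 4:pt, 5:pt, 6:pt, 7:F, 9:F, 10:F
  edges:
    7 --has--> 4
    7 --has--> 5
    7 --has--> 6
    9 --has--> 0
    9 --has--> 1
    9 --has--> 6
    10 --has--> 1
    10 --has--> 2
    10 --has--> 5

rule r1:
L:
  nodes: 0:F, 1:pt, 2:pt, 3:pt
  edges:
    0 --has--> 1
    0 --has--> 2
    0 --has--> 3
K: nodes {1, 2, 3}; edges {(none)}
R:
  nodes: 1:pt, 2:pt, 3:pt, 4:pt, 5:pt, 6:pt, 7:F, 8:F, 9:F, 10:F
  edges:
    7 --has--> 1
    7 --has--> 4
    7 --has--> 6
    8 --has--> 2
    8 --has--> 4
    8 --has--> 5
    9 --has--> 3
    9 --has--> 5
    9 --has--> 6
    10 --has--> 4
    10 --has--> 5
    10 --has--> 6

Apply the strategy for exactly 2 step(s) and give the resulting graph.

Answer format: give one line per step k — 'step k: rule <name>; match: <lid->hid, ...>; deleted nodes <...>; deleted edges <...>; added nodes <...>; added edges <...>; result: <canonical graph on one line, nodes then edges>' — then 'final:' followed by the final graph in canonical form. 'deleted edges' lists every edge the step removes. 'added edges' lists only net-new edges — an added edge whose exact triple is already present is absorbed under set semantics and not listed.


step 1: rule r1; match: 0->7, 1->4, 2->5, 3->6; deleted nodes 7; deleted edges (7,4,has); (7,5,has); (7,6,has); added nodes 11, 12, 13, 14, 15, 16, 17; added edges (14,4,has); (14,11,has); (14,13,has); (15,5,has); (15,11,has); (15,12,has); (16,6,has); (16,12,has); (16,13,has); (17,11,has); (17,12,has); (17,13,has); result: nodes: 0:pt, 1:pt, 2:pt, 4:pt, 5:pt, 6:pt, 9:F, 10:F, 11:pt, 12:pt, 13:pt, 14:F, 15:F, 16:F, 17:F edges: (9,0,has); (9,1,has); (9,6,has); (10,1,has); (10,2,has); (10,5,has); (14,4,has); (14,11,has); (14,13,has); (15,5,has); (15,11,has); (15,12,has); (16,6,has); (16,12,has); (16,13,has); (17,11,has); (17,12,has); (17,13,has)
step 2: rule r1; match: 0->9, 1->0, 2->1, 3->6; deleted nodes 9; deleted edges (9,0,has); (9,1,has); (9,6,has); added nodes 18, 19, 20, 21, 22, 23, 24; added edges (21,0,has); (21,18,has); (21,20,has); (22,1,has); (22,18,has); (22,19,has); (23,6,has); (23,19,has); (23,20,has); (24,18,has); (24,19,has); (24,20,has); result: nodes: 0:pt, 1:pt, 2:pt, 4:pt, 5:pt, 6:pt, 10:F, 11:pt, 12:pt, 13:pt, 14:F, 15:F, 16:F, 17:F, 18:pt, 19:pt, 20:pt, 21:F, 22:F, 23:F, 24:F edges: (10,1,has); (10,2,has); (10,5,has); (14,4,has); (14,11,has); (14,13,has); (15,5,has); (15,11,has); (15,12,has); (16,6,has); (16,12,has); (16,13,has); (17,11,has); (17,12,has); (17,13,has); (21,0,has); (21,18,has); (21,20,has); (22,1,has); (22,18,has); (22,19,has); (23,6,has); (23,19,has); (23,20,has); (24,18,has); (24,19,has); (24,20,has)
final:
nodes: 0:pt, 1:pt, 2:pt, 4:pt, 5:pt, 6:pt, 10:F, 11:pt, 12:pt, 13:pt, 14:F, 15:F, 16:F, 17:F, 18:pt, 19:pt, 20:pt, 21:F, 22:F, 23:F, 24:F
edges: (10,1,has); (10,2,has); (10,5,has); (14,4,has); (14,11,has); (14,13,has); (15,5,has); (15,11,has); (15,12,has); (16,6,has); (16,12,has); (16,13,has); (17,11,has); (17,12,has); (17,13,has); (21,0,has); (21,18,has); (21,20,has); (22,1,has); (22,18,has); (22,19,has); (23,6,has); (23,19,has); (23,20,has); (24,18,has); (24,19,has); (24,20,has)


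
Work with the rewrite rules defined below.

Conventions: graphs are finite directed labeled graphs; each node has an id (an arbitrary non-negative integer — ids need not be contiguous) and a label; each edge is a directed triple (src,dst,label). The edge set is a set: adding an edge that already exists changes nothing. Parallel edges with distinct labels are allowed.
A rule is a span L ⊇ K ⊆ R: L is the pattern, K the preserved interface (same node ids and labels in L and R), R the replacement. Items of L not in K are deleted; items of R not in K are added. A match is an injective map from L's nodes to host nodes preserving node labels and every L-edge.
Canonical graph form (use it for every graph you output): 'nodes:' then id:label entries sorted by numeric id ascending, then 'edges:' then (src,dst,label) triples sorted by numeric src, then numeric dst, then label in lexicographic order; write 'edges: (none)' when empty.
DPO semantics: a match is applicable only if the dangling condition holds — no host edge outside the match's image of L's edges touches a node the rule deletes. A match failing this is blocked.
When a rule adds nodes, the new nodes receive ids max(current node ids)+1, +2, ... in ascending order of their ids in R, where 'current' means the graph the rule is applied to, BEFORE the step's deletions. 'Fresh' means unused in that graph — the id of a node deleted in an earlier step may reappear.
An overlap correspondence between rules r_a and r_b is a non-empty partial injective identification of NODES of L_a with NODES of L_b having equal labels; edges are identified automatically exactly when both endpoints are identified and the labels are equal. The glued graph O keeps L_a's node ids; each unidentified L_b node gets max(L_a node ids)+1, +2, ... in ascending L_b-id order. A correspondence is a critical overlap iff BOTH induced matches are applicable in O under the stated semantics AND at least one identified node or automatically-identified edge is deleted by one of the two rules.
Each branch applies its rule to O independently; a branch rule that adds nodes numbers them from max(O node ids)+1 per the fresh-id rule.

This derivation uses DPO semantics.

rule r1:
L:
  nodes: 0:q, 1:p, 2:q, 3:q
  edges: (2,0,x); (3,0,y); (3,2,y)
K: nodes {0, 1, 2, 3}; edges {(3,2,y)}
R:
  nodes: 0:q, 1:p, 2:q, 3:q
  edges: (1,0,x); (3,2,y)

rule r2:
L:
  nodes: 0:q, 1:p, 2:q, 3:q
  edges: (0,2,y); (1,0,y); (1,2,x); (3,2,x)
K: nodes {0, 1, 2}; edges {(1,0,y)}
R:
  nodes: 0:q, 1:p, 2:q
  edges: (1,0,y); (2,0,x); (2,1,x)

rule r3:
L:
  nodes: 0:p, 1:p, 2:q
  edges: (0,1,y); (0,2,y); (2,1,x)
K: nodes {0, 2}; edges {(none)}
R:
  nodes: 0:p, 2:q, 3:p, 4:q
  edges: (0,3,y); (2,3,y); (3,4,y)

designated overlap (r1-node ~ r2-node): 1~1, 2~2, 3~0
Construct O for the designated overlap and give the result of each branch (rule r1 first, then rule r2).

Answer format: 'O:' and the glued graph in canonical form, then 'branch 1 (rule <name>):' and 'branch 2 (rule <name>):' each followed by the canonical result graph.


O:
nodes: 0:q, 1:p, 2:q, 3:q, 4:q
edges: (1,2,x); (1,3,y); (2,0,x); (3,0,y); (3,2,y); (4,2,x)
branch 1 (rule r1):
nodes: 0:q, 1:p, 2:q, 3:q, 4:q
edges: (1,0,x); (1,2,x); (1,3,y); (3,2,y); (4,2,x)
branch 2 (rule r2):
nodes: 0:q, 1:p, 2:q, 3:q
edges: (1,3,y); (2,0,x); (2,1,x); (2,3,x); (3,0,y)


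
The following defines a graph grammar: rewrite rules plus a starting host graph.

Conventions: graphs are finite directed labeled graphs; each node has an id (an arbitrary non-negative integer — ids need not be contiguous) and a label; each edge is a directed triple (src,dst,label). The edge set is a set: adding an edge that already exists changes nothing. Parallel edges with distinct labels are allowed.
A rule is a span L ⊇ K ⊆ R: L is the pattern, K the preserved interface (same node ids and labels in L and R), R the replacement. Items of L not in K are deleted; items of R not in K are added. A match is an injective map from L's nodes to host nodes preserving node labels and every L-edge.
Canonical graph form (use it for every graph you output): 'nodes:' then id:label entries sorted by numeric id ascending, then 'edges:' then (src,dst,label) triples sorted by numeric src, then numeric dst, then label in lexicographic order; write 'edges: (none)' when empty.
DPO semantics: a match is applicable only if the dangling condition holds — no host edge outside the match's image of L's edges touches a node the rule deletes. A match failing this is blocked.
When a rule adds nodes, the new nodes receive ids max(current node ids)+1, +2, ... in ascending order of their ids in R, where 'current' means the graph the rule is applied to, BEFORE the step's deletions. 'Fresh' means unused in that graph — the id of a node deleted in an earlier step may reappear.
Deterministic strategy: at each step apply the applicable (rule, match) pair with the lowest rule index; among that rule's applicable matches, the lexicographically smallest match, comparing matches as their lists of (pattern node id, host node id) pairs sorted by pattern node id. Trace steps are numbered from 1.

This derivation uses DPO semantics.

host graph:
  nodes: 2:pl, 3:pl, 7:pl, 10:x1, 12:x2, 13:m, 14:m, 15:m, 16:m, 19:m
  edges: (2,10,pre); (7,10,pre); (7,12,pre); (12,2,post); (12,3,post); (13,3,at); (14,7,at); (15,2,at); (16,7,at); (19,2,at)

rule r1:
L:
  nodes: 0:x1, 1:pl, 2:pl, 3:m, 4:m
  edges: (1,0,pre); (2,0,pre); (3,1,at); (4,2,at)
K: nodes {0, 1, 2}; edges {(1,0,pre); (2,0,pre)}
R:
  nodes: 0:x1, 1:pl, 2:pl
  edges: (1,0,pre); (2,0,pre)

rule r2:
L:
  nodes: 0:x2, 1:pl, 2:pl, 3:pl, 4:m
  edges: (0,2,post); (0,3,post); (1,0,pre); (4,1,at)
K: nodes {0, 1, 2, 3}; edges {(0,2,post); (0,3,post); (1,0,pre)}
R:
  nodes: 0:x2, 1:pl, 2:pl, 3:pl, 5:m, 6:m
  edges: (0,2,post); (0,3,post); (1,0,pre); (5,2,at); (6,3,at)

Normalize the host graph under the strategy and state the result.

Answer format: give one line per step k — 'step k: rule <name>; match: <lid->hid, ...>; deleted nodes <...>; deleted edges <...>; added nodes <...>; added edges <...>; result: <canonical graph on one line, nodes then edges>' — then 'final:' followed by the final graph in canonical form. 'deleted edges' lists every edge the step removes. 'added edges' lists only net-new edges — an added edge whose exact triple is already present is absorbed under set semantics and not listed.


step 1: rule r1; match: 0->10, 1->2, 2->7, 3->15, 4->14; deleted nodes 14, 15; deleted edges (14,7,at); (15,2,at); added nodes (none); added edges (none); result: nodes: 2:pl, 3:pl, 7:pl, 10:x1, 12:x2, 13:m, 16:m, 19:m edges: (2,10,pre); (7,10,pre); (7,12,pre); (12,2,post); (12,3,post); (13,3,at); (16,7,at); (19,2,at)
step 2: rule r1; match: 0->10, 1->2, 2->7, 3->19, 4->16; deleted nodes 16, 19; deleted edges (16,7,at); (19,2,at); added nodes (none); added edges (none); result: nodes: 2:pl, 3:pl, 7:pl, 10:x1, 12:x2, 13:m edges: (2,10,pre); (7,10,pre); (7,12,pre); (12,2,post); (12,3,post); (13,3,at)
final:
nodes: 2:pl, 3:pl, 7:pl, 10:x1, 12:x2, 13:m
edges: (2,10,pre); (7,10,pre); (7,12,pre); (12,2,post); (12,3,post); (13,3,at)


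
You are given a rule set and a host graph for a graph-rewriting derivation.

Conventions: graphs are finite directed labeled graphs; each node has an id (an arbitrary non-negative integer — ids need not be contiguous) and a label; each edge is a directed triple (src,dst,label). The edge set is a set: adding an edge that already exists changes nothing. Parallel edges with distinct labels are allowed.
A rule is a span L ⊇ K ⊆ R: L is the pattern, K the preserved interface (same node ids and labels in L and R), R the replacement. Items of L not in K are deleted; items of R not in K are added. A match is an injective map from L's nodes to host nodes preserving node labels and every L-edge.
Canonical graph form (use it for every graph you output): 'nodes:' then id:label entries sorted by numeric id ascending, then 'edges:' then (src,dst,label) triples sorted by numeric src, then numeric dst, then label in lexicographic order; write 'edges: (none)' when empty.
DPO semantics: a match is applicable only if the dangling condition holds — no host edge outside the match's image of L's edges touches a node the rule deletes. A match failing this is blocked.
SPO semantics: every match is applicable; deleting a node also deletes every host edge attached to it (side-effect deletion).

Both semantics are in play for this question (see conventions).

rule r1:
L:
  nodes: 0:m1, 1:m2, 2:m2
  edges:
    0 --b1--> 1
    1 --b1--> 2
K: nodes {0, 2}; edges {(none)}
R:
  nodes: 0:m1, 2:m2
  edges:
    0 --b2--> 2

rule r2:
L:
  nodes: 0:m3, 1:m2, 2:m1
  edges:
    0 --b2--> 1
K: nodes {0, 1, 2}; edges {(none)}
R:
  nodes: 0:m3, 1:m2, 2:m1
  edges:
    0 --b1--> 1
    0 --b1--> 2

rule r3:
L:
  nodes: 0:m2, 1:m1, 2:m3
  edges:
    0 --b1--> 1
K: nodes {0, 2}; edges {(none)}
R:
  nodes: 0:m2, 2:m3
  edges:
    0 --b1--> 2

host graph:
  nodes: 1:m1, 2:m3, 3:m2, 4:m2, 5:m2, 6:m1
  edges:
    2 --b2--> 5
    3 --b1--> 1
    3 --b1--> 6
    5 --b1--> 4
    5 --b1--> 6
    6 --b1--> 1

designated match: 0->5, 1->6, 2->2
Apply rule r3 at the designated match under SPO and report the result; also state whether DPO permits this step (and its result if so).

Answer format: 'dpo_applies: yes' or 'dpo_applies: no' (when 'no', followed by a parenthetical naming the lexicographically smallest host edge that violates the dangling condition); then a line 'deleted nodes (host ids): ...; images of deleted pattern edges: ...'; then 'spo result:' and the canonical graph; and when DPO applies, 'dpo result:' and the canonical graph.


dpo_applies: no
(the rule deletes node 6, which keeps host edge (3,6,b1) outside the match image — the dangling condition fails, DPO blocks; SPO proceeds and side-deletes such edges)
deleted nodes (host ids): 6; images of deleted pattern edges: (5,6,b1)
spo result:
nodes: 1:m1, 2:m3, 3:m2, 4:m2, 5:m2
edges: (2,5,b2); (3,1,b1); (5,2,b1); (5,4,b1)


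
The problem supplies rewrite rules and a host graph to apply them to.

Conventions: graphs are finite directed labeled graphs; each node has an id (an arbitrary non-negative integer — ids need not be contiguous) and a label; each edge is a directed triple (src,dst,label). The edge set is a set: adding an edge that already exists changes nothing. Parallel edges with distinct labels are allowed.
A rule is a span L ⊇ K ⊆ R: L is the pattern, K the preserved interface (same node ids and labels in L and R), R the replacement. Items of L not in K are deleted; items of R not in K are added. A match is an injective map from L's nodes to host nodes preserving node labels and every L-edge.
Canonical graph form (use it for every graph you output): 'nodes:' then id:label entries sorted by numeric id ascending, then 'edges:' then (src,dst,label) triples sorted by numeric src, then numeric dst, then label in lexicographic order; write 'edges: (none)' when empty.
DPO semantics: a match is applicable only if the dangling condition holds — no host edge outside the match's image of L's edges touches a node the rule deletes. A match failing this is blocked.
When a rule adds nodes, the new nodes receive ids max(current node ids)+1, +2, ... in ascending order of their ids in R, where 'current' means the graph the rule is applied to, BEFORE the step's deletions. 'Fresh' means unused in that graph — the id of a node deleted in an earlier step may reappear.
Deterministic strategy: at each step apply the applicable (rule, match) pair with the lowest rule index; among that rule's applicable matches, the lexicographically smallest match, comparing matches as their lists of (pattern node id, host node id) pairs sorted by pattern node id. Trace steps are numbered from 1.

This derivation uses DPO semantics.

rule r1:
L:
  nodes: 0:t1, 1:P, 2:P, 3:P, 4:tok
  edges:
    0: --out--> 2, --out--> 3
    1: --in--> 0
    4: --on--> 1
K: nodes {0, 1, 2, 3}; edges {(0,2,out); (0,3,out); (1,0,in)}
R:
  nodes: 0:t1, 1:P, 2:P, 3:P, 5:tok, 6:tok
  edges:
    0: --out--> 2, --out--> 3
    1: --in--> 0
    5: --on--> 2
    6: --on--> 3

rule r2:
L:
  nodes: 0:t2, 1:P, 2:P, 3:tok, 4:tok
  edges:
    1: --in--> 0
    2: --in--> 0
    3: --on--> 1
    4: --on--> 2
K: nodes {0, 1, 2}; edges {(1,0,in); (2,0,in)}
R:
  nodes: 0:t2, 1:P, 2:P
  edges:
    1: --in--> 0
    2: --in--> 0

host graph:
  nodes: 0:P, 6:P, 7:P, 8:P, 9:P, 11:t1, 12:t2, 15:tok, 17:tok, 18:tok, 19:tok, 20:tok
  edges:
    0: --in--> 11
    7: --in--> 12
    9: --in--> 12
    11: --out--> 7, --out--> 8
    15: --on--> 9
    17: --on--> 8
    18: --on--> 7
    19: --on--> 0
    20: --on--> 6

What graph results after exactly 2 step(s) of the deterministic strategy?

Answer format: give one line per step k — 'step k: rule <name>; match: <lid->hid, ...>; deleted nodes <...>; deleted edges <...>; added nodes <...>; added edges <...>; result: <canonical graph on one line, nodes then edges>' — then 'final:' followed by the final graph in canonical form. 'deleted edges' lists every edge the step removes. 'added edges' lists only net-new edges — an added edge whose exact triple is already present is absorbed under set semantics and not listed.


step 1: rule r1; match: 0->11, 1->0, 2->7, 3->8, 4->19; deleted nodes 19; deleted edges (19,0,on); added nodes 21, 22; added edges (21,7,on); (22,8,on); result: nodes: 0:P, 6:P, 7:P, 8:P, 9:P, 11:t1, 12:t2, 15:tok, 17:tok, 18:tok, 20:tok, 21:tok, 22:tok edges: (0,11,in); (7,12,in); (9,12,in); (11,7,out); (11,8,out); (15,9,on); (17,8,on); (18,7,on); (20,6,on); (21,7,on); (22,8,on)
step 2: rule r2; match: 0->12, 1->7, 2->9, 3->18, 4->15; deleted nodes 15, 18; deleted edges (15,9,on); (18,7,on); added nodes (none); added edges (none); result: nodes: 0:P, 6:P, 7:P, 8:P, 9:P, 11:t1, 12:t2, 17:tok, 20:tok, 21:tok, 22:tok edges: (0,11,in); (7,12,in); (9,12,in); (11,7,out); (11,8,out); (17,8,on); (20,6,on); (21,7,on); (22,8,on)
final:
nodes: 0:P, 6:P, 7:P, 8:P, 9:P, 11:t1, 12:t2, 17:tok, 20:tok, 21:tok, 22:tok
edges: (0,11,in); (7,12,in); (9,12,in); (11,7,out); (11,8,out); (17,8,on); (20,6,on); (21,7,on); (22,8,on)


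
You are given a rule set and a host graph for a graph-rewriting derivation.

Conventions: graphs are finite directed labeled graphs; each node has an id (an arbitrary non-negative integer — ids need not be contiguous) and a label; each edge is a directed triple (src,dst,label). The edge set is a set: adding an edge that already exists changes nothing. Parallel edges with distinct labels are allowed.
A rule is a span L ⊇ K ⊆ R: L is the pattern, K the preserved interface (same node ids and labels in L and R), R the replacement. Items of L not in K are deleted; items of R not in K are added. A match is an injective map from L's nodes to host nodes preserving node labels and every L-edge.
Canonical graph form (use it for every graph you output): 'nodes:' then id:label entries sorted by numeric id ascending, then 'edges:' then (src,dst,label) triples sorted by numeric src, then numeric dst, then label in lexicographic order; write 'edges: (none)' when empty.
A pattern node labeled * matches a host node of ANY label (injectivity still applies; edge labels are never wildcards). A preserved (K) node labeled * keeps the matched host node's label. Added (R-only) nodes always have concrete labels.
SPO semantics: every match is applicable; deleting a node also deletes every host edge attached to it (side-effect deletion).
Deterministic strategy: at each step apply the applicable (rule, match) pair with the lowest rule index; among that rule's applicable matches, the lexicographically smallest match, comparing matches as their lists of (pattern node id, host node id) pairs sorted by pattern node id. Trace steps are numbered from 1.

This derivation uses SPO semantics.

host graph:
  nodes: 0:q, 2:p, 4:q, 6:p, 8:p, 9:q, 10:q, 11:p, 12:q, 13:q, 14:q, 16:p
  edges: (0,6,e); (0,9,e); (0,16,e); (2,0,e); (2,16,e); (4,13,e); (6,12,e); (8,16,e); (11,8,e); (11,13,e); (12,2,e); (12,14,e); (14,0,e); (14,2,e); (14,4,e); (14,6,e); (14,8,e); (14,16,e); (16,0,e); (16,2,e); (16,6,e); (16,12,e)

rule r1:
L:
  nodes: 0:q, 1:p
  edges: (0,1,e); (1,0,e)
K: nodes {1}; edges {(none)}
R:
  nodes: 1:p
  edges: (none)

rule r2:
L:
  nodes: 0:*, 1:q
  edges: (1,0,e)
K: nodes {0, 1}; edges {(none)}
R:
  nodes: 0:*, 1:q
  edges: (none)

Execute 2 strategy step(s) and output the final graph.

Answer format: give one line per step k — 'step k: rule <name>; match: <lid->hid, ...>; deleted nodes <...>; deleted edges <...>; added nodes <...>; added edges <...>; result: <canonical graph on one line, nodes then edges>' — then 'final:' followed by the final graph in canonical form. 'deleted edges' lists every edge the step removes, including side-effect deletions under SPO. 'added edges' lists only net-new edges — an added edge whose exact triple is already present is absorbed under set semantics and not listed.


step 1: rule r1; match: 0->0, 1->16; deleted nodes 0; deleted edges (0,6,e); (0,9,e); (0,16,e); (2,0,e); (14,0,e); (16,0,e); added nodes (none); added edges (none); result: nodes: 2:p, 4:q, 6:p, 8:p, 9:q, 10:q, 11:p, 12:q, 13:q, 14:q, 16:p edges: (2,16,e); (4,13,e); (6,12,e); (8,16,e); (11,8,e); (11,13,e); (12,2,e); (12,14,e); (14,2,e); (14,4,e); (14,6,e); (14,8,e); (14,16,e); (16,2,e); (16,6,e); (16,12,e)
step 2: rule r2; match: 0->2, 1->12; deleted nodes (none); deleted edges (12,2,e); added nodes (none); added edges (none); result: nodes: 2:p, 4:q, 6:p, 8:p, 9:q, 10:q, 11:p, 12:q, 13:q, 14:q, 16:p edges: (2,16,e); (4,13,e); (6,12,e); (8,16,e); (11,8,e); (11,13,e); (12,14,e); (14,2,e); (14,4,e); (14,6,e); (14,8,e); (14,16,e); (16,2,e); (16,6,e); (16,12,e)
final:
nodes: 2:p, 4:q, 6:p, 8:p, 9:q, 10:q, 11:p, 12:q, 13:q, 14:q, 16:p
edges: (2,16,e); (4,13,e); (6,12,e); (8,16,e); (11,8,e); (11,13,e); (12,14,e); (14,2,e); (14,4,e); (14,6,e); (14,8,e); (14,16,e); (16,2,e); (16,6,e); (16,12,e)


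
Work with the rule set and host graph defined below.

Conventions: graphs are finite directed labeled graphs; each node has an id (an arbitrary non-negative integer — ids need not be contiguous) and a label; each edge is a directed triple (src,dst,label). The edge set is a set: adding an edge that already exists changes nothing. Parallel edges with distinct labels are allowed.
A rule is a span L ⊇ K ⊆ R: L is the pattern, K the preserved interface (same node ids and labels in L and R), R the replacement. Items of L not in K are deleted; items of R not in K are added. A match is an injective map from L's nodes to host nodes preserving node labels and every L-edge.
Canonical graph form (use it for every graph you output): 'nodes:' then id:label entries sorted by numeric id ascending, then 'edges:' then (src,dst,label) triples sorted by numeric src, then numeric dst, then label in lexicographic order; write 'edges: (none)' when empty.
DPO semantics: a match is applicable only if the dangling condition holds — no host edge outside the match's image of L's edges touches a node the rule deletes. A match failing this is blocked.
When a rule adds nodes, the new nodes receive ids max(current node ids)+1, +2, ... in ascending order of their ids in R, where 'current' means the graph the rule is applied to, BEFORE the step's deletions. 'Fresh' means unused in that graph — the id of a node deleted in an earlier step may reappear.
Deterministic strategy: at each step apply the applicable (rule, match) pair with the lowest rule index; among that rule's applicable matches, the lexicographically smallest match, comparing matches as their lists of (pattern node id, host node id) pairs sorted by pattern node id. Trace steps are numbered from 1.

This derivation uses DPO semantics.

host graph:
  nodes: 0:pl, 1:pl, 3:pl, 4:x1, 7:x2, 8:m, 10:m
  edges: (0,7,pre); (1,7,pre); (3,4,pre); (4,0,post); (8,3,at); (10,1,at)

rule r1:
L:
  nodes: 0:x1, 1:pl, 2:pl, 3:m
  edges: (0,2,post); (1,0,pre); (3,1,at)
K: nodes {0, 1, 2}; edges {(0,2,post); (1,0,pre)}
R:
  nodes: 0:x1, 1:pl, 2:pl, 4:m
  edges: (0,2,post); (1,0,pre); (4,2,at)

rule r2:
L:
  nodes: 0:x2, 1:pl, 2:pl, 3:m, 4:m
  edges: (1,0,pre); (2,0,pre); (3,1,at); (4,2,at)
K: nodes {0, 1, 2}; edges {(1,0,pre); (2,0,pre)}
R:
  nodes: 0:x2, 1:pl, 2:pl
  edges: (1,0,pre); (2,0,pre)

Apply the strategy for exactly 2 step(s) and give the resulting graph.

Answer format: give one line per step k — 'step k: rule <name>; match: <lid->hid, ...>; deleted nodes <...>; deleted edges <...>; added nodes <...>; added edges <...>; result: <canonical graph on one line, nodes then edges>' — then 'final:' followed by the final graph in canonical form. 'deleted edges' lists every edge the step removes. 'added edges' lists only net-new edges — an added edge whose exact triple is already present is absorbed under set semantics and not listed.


step 1: rule r1; match: 0->4, 1->3, 2->0, 3->8; deleted nodes 8; deleted edges (8,3,at); added nodes 11; added edges (11,0,at); result: nodes: 0:pl, 1:pl, 3:pl, 4:x1, 7:x2, 10:m, 11:m edges: (0,7,pre); (1,7,pre); (3,4,pre); (4,0,post); (10,1,at); (11,0,at)
step 2: rule r2; match: 0->7, 1->0, 2->1, 3->11, 4->10; deleted nodes 10, 11; deleted edges (10,1,at); (11,0,at); added nodes (none); added edges (none); result: nodes: 0:pl, 1:pl, 3:pl, 4:x1, 7:x2 edges: (0,7,pre); (1,7,pre); (3,4,pre); (4,0,post)
final:
nodes: 0:pl, 1:pl, 3:pl, 4:x1, 7:x2
edges: (0,7,pre); (1,7,pre); (3,4,pre); (4,0,post)


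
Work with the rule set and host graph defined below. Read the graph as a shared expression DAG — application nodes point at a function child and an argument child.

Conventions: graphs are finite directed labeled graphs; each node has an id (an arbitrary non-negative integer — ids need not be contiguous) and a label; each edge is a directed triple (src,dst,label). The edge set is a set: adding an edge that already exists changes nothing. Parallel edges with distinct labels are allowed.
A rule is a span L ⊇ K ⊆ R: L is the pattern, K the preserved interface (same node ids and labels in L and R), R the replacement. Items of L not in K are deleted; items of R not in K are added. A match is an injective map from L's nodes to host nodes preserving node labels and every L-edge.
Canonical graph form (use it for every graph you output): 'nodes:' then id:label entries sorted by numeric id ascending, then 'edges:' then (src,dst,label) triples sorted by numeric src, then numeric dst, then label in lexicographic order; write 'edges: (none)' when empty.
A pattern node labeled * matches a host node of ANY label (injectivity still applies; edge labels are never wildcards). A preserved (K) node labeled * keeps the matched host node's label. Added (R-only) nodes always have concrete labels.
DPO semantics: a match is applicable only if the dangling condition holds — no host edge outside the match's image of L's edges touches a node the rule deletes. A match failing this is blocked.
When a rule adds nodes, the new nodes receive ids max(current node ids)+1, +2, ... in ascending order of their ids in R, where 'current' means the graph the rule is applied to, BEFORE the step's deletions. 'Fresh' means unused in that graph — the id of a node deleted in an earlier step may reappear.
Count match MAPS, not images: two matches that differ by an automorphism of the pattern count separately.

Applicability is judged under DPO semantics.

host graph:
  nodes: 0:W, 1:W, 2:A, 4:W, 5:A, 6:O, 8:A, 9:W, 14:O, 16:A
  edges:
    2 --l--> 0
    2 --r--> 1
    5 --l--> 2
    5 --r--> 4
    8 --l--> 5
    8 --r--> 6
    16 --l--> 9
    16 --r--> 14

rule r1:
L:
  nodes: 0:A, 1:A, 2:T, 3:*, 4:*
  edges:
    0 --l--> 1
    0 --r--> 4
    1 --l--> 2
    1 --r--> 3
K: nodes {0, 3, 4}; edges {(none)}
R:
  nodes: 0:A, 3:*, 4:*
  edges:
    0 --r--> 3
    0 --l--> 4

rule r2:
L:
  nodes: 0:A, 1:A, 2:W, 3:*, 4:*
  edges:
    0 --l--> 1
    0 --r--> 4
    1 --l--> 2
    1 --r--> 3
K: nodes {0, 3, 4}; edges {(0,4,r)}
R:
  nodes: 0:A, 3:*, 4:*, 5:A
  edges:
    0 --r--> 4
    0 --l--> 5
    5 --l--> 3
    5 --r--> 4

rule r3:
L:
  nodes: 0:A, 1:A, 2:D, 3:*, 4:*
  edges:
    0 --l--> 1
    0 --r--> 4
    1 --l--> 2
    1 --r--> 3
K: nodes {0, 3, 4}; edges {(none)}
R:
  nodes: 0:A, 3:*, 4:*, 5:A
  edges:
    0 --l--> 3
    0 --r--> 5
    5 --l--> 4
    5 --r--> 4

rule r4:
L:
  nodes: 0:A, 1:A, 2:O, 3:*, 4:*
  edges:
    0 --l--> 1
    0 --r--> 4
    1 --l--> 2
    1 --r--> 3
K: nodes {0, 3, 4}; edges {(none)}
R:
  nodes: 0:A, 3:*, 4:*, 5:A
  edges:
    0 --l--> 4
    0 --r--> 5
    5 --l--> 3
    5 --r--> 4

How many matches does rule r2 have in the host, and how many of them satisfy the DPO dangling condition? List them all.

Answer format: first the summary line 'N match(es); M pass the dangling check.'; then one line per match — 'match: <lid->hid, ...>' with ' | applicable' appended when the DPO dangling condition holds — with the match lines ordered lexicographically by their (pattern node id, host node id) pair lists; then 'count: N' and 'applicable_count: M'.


1 match(es); 1 pass the dangling check.
match: 0->5, 1->2, 2->0, 3->1, 4->4 | applicable
count: 1
applicable_count: 1


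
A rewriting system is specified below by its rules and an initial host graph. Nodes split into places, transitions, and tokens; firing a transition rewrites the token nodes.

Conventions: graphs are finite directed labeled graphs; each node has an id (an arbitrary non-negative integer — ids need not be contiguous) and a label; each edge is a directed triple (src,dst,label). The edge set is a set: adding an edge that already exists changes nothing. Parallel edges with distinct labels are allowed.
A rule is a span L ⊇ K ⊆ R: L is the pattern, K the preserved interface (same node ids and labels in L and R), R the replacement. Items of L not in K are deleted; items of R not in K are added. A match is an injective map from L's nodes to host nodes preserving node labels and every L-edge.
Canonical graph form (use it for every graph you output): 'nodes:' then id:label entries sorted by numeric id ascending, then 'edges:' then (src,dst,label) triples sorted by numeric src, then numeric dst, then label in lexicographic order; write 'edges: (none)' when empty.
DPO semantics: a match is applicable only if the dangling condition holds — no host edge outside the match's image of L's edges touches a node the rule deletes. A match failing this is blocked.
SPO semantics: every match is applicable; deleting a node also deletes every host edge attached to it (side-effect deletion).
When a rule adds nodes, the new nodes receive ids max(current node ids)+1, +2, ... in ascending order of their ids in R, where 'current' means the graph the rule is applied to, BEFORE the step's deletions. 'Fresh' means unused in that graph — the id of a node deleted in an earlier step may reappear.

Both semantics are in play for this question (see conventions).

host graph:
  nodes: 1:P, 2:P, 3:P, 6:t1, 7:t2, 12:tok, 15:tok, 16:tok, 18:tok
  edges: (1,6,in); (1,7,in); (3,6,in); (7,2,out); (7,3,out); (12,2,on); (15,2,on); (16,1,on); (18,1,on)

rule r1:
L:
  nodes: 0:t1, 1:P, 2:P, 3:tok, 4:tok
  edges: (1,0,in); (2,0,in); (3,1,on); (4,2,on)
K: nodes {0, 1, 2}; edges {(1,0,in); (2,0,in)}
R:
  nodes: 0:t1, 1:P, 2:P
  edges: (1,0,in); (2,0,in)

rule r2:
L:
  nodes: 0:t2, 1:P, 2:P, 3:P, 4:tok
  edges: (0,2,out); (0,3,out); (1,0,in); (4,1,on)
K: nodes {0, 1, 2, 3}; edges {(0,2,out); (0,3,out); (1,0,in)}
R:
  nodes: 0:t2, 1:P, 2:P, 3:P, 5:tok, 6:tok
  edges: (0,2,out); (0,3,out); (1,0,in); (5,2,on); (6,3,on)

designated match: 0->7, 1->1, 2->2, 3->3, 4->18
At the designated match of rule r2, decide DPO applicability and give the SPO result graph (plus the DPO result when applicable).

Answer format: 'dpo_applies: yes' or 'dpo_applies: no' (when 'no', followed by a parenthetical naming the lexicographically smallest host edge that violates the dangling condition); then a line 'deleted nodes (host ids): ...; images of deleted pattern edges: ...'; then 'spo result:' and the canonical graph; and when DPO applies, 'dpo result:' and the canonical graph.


dpo_applies: yes
deleted nodes (host ids): 18; images of deleted pattern edges: (18,1,on)
spo result:
nodes: 1:P, 2:P, 3:P, 6:t1, 7:t2, 12:tok, 15:tok, 16:tok, 19:tok, 20:tok
edges: (1,6,in); (1,7,in); (3,6,in); (7,2,out); (7,3,out); (12,2,on); (15,2,on); (16,1,on); (19,2,on); (20,3,on)
dpo result:
nodes: 1:P, 2:P, 3:P, 6:t1, 7:t2, 12:tok, 15:tok, 16:tok, 19:tok, 20:tok
edges: (1,6,in); (1,7,in); (3,6,in); (7,2,out); (7,3,out); (12,2,on); (15,2,on); (16,1,on); (19,2,on); (20,3,on)


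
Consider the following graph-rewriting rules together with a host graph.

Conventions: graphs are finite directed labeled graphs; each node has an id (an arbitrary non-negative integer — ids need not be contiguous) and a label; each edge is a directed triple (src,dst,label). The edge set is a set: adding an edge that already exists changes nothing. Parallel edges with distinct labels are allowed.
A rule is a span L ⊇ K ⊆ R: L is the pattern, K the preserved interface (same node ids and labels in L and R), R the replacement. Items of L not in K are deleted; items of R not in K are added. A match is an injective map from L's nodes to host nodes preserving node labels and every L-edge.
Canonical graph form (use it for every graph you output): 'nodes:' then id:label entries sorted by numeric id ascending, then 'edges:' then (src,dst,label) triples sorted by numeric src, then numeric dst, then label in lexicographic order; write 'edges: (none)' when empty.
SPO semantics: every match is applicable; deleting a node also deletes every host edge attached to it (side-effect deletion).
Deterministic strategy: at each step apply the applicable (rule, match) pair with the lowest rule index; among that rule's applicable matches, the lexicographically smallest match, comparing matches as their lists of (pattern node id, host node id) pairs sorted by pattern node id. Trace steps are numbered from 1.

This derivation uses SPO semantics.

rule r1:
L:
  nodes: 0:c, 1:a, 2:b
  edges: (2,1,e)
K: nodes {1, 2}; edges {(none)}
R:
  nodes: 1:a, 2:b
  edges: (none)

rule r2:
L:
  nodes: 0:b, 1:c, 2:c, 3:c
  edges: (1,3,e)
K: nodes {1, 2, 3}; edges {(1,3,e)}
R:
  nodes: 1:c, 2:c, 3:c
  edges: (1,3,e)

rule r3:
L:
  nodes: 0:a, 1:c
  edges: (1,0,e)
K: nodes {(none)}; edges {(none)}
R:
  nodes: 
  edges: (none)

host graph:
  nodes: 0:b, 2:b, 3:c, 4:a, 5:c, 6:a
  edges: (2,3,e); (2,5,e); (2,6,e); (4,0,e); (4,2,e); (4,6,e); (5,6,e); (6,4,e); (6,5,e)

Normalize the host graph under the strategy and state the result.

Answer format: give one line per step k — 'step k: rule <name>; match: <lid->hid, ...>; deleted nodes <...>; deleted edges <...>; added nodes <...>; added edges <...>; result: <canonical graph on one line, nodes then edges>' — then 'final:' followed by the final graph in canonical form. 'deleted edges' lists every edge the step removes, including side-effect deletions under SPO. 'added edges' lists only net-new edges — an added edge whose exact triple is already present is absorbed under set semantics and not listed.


step 1: rule r1; match: 0->3, 1->6, 2->2; deleted nodes 3; deleted edges (2,3,e); (2,6,e); added nodes (none); added edges (none); result: nodes: 0:b, 2:b, 4:a, 5:c, 6:a edges: (2,5,e); (4,0,e); (4,2,e); (4,6,e); (5,6,e); (6,4,e); (6,5,e)
step 2: rule r3; match: 0->6, 1->5; deleted nodes 5, 6; deleted edges (2,5,e); (4,6,e); (5,6,e); (6,4,e); (6,5,e); added nodes (none); added edges (none); result: nodes: 0:b, 2:b, 4:a edges: (4,0,e); (4,2,e)
final:
nodes: 0:b, 2:b, 4:a
edges: (4,0,e); (4,2,e)


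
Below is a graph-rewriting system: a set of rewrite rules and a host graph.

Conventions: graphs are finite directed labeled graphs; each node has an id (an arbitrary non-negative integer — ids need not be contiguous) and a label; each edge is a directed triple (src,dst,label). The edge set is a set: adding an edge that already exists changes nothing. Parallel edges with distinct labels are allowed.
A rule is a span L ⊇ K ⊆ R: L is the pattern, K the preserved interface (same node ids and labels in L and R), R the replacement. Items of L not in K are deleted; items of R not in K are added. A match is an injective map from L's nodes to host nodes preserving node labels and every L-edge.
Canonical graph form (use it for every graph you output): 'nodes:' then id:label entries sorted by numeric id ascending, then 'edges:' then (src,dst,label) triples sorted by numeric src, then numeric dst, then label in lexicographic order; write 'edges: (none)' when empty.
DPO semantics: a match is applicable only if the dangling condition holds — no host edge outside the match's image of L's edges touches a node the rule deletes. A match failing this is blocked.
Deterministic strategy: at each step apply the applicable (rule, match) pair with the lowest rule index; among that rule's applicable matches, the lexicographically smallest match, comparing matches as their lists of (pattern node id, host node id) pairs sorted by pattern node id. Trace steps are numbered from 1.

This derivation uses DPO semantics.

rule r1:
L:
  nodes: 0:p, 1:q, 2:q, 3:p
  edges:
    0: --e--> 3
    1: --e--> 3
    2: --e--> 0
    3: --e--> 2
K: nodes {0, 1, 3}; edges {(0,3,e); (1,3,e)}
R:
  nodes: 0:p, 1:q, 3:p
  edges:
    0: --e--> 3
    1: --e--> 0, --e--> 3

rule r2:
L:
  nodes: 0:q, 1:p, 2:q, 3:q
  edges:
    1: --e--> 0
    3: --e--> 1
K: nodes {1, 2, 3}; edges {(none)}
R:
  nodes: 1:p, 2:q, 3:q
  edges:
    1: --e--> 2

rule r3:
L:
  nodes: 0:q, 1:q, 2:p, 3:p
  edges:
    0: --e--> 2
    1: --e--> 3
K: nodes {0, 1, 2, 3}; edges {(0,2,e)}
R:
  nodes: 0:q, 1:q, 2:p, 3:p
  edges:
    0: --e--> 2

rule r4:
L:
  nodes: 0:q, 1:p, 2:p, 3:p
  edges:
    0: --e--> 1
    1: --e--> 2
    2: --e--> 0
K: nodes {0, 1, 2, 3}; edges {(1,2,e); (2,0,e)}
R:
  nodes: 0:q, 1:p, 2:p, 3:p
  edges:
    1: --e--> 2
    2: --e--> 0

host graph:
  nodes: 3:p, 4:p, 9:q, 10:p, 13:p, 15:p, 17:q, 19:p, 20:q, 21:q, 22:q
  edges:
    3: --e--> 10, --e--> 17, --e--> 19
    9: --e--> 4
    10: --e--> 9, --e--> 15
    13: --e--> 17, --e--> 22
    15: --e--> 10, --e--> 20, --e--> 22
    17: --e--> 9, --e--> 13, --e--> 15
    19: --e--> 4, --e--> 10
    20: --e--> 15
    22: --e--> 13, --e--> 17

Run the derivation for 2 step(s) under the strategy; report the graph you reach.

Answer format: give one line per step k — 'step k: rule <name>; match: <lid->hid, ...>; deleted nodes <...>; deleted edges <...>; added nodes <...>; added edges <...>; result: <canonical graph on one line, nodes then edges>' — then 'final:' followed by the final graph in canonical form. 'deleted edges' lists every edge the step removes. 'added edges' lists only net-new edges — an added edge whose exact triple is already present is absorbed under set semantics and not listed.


step 1: rule r3; match: 0->9, 1->17, 2->4, 3->13; deleted nodes (none); deleted edges (17,13,e); added nodes (none); added edges (none); result: nodes: 3:p, 4:p, 9:q, 10:p, 13:p, 15:p, 17:q, 19:p, 20:q, 21:q, 22:q edges: (3,10,e); (3,17,e); (3,19,e); (9,4,e); (10,9,e); (10,15,e); (13,17,e); (13,22,e); (15,10,e); (15,20,e); (15,22,e); (17,9,e); (17,15,e); (19,4,e); (19,10,e); (20,15,e); (22,13,e); (22,17,e)
step 2: rule r3; match: 0->9, 1->17, 2->4, 3->15; deleted nodes (none); deleted edges (17,15,e); added nodes (none); added edges (none); result: nodes: 3:p, 4:p, 9:q, 10:p, 13:p, 15:p, 17:q, 19:p, 20:q, 21:q, 22:q edges: (3,10,e); (3,17,e); (3,19,e); (9,4,e); (10,9,e); (10,15,e); (13,17,e); (13,22,e); (15,10,e); (15,20,e); (15,22,e); (17,9,e); (19,4,e); (19,10,e); (20,15,e); (22,13,e); (22,17,e)
final:
nodes: 3:p, 4:p, 9:q, 10:p, 13:p, 15:p, 17:q, 19:p, 20:q, 21:q, 22:q
edges: (3,10,e); (3,17,e); (3,19,e); (9,4,e); (10,9,e); (10,15,e); (13,17,e); (13,22,e); (15,10,e); (15,20,e); (15,22,e); (17,9,e); (19,4,e); (19,10,e); (20,15,e); (22,13,e); (22,17,e)
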